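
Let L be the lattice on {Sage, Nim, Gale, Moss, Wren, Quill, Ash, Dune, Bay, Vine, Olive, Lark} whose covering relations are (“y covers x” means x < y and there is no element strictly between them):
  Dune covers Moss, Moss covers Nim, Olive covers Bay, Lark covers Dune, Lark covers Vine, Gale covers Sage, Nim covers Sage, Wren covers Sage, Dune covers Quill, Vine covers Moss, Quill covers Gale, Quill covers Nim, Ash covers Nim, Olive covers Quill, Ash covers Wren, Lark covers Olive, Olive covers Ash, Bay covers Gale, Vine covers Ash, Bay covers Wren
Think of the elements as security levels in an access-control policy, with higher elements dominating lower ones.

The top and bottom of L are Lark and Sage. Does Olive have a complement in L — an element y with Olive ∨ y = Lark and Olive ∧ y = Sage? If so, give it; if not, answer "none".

none

For every candidate y, either Olive ∨ y ≠ Lark or Olive ∧ y ≠ Sage; no complement exists.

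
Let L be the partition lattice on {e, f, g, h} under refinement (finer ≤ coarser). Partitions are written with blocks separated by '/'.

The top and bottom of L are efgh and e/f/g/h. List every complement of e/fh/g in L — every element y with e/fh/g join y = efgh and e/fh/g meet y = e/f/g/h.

Need y with e/fh/g ∨ y = efgh and e/fh/g ∧ y = e/f/g/h.
Checking each element gives: ef/gh, efg/h, egh/f, eh/fg.

ef/gh, efg/h, egh/f, eh/fg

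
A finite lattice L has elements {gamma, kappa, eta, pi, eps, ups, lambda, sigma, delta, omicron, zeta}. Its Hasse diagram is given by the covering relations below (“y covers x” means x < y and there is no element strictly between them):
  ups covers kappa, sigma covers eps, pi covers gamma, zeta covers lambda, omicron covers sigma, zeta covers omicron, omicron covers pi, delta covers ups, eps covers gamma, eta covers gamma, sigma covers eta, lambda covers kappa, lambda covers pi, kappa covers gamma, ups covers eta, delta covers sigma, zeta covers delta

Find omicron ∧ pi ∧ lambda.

pi

Common lower bounds of {omicron, pi, lambda}: gamma, pi.
The greatest among these is pi.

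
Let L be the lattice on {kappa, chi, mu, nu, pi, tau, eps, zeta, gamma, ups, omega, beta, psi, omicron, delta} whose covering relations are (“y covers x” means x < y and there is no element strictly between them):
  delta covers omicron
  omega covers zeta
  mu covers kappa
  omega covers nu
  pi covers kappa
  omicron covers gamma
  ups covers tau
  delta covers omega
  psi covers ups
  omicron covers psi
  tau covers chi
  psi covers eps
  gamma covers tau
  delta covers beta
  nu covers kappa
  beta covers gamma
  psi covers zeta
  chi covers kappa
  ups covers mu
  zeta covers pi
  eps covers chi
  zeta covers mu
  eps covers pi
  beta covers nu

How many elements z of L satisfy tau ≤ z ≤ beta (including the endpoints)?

3

The interval [tau, beta] = {beta, gamma, tau}, which has 3 elements.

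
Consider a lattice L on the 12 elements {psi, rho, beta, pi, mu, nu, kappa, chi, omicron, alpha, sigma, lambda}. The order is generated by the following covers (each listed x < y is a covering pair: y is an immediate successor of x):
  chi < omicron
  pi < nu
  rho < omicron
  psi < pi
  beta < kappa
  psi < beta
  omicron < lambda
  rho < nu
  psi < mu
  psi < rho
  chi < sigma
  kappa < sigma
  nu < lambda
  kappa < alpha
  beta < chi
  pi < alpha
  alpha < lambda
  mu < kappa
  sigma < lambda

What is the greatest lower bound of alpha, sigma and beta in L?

Common lower bounds of {alpha, sigma, beta}: beta, psi.
The greatest among these is beta.

beta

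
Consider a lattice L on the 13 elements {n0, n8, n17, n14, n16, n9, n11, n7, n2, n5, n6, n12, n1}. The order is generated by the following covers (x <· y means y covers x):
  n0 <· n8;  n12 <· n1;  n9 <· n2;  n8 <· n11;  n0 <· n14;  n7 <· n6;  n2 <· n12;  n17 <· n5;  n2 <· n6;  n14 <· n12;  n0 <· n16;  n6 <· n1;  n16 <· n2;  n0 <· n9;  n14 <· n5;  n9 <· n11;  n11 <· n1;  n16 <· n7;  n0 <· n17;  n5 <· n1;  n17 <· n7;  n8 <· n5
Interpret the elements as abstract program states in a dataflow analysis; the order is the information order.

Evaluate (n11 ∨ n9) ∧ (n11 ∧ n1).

n11 ∨ n9 = n11
n11 ∧ n1 = n11
n11 ∧ n11 = n11

n11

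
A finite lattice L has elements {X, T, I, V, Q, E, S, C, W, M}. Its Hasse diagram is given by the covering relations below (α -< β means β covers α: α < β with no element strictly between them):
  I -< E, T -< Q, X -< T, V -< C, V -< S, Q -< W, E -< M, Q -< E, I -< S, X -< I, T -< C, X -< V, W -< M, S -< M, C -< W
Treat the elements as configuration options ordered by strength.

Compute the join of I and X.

I

Common upper bounds of {I, X}: E, I, M, S.
The least among these is I.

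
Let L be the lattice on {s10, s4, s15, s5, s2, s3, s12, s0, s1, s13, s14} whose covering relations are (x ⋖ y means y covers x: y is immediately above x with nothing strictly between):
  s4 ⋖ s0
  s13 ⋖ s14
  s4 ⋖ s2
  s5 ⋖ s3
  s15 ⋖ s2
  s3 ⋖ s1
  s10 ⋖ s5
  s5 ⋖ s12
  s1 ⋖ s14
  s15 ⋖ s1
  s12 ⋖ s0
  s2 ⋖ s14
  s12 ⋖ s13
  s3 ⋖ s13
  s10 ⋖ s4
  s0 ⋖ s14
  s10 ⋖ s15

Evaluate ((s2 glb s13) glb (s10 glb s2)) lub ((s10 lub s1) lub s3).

s1

s2 ∧ s13 = s10
s10 ∧ s2 = s10
s10 ∧ s10 = s10
s10 ∨ s1 = s1
s1 ∨ s3 = s1
s10 ∨ s1 = s1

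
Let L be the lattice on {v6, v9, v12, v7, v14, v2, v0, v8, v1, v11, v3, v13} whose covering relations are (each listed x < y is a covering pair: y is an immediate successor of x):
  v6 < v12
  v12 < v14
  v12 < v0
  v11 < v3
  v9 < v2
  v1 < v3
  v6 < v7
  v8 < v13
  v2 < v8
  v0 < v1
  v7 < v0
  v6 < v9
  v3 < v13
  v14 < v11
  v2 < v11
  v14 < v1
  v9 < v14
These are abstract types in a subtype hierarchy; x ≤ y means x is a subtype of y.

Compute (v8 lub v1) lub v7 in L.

v13

v8 ∨ v1 = v13
v13 ∨ v7 = v13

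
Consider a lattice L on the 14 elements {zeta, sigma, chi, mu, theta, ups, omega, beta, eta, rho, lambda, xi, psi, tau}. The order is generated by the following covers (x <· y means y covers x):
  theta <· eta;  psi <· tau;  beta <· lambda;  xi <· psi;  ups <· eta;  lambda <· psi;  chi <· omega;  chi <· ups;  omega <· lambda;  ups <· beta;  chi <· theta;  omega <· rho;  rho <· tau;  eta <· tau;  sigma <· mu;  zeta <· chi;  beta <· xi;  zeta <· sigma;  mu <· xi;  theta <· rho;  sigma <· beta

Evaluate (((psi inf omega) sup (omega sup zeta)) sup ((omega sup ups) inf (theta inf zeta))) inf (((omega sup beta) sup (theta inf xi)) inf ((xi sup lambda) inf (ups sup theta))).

chi

psi ∧ omega = omega
omega ∨ zeta = omega
omega ∨ omega = omega
omega ∨ ups = lambda
theta ∧ zeta = zeta
lambda ∧ zeta = zeta
omega ∨ zeta = omega
omega ∨ beta = lambda
theta ∧ xi = chi
lambda ∨ chi = lambda
xi ∨ lambda = psi
ups ∨ theta = eta
psi ∧ eta = ups
lambda ∧ ups = ups
omega ∧ ups = chi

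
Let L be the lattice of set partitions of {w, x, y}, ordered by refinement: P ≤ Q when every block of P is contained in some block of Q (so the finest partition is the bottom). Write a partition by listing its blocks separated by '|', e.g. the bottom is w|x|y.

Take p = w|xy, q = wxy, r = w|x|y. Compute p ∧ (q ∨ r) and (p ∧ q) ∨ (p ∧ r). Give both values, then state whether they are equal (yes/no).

w|xy; w|xy; yes

q ∨ r = wxy, so p ∧ (q ∨ r) = w|xy ∧ wxy = w|xy.
p ∧ q = w|xy and p ∧ r = w|x|y, so (p ∧ q) ∨ (p ∧ r) = w|xy ∨ w|x|y = w|xy.
Equal: yes.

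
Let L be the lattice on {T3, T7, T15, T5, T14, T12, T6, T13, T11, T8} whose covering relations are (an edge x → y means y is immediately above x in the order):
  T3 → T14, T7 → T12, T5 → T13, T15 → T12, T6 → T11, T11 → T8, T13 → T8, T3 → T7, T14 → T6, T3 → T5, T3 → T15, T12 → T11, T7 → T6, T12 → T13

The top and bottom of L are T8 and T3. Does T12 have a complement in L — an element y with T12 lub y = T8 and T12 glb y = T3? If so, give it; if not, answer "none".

none

For every candidate y, either T12 ∨ y ≠ T8 or T12 ∧ y ≠ T3; no complement exists.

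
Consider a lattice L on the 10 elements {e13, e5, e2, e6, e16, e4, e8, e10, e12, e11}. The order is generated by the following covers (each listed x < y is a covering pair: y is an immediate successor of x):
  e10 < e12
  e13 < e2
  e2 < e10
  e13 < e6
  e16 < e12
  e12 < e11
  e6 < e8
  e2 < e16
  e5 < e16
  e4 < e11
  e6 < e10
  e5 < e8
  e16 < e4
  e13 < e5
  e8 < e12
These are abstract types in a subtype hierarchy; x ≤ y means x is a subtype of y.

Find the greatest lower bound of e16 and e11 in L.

Common lower bounds of {e16, e11}: e13, e16, e2, e5.
The greatest among these is e16.

e16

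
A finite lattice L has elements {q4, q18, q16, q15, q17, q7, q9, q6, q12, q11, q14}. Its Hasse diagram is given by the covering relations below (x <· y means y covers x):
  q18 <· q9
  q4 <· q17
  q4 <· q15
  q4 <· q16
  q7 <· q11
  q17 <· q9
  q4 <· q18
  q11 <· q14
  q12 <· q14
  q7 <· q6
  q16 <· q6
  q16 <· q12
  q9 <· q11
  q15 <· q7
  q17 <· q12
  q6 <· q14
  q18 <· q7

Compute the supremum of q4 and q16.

Common upper bounds of {q4, q16}: q12, q14, q16, q6.
The least among these is q16.

q16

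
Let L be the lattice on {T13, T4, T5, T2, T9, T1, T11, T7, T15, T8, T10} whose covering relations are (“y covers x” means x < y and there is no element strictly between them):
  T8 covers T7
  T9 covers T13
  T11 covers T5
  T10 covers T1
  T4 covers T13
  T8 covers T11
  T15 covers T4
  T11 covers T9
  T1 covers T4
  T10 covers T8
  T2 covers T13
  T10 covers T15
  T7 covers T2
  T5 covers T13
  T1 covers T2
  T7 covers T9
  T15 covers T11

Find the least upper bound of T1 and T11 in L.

T10

Common upper bounds of {T1, T11}: T10.
The least among these is T10.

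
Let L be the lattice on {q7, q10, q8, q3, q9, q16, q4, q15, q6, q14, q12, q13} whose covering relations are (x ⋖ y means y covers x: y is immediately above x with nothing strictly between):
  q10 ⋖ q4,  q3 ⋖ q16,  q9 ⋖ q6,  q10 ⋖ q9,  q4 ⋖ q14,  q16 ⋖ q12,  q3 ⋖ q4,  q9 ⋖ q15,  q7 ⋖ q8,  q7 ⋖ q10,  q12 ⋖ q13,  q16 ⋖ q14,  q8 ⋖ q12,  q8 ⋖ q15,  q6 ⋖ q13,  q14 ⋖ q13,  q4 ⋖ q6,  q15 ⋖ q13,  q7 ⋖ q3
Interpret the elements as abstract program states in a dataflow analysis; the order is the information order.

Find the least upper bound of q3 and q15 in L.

Common upper bounds of {q3, q15}: q13.
The least among these is q13.

q13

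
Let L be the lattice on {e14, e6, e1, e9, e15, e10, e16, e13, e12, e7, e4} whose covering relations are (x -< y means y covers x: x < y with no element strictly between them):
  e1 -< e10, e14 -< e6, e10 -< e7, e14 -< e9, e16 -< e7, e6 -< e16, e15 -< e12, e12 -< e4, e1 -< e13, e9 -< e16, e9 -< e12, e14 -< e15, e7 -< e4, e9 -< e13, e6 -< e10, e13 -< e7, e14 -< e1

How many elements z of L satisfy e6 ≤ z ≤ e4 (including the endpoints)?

The interval [e6, e4] = {e10, e16, e4, e6, e7}, which has 5 elements.

5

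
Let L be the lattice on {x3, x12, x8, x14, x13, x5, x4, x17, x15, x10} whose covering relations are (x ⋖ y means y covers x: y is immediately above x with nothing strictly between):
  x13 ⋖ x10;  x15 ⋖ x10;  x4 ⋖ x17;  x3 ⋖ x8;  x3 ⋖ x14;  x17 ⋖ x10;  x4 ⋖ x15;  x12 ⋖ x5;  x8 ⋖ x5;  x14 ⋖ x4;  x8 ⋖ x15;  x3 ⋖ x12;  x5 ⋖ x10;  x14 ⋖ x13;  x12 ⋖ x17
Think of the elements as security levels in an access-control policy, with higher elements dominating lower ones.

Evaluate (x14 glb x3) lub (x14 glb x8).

x3

x14 ∧ x3 = x3
x14 ∧ x8 = x3
x3 ∨ x3 = x3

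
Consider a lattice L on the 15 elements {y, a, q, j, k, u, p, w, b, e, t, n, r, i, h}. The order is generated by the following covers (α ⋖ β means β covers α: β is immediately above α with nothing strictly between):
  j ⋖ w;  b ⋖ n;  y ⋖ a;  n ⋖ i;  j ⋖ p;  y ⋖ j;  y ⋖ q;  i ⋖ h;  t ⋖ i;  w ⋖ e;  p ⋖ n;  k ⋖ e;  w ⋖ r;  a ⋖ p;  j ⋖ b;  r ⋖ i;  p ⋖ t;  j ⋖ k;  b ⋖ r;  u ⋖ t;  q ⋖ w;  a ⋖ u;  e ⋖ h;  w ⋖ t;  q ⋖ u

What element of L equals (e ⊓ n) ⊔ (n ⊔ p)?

e ∧ n = j
n ∨ p = n
j ∨ n = n

n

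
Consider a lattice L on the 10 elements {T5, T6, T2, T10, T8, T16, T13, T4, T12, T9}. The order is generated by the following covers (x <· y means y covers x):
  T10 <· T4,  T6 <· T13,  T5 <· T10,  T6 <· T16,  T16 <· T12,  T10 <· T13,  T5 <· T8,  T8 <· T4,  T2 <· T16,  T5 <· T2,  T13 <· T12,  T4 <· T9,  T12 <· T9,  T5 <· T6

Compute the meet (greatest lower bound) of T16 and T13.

T6

Common lower bounds of {T16, T13}: T5, T6.
The greatest among these is T6.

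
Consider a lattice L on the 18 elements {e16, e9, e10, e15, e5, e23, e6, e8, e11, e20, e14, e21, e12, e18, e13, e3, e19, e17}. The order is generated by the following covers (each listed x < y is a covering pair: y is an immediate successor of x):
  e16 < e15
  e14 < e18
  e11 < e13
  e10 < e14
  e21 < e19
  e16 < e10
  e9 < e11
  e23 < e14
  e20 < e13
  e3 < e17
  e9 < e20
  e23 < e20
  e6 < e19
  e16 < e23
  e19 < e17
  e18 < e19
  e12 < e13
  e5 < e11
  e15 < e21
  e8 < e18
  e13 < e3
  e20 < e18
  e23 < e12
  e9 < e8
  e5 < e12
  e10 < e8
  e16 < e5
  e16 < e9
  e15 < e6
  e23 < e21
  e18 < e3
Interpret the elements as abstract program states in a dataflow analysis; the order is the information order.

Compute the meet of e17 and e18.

e18

Common lower bounds of {e17, e18}: e10, e14, e16, e18, e20, e23, e8, e9.
The greatest among these is e18.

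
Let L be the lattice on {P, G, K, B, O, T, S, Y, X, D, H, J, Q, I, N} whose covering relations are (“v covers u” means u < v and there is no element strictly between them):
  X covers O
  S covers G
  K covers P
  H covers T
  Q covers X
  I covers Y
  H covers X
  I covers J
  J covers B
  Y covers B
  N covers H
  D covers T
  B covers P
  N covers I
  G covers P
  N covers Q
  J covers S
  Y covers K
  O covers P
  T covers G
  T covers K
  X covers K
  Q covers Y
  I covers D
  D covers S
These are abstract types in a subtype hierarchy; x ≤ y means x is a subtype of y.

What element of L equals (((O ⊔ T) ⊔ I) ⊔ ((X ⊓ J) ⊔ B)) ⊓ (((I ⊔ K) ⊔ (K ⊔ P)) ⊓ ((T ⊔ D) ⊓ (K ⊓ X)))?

K

O ∨ T = H
H ∨ I = N
X ∧ J = P
P ∨ B = B
N ∨ B = N
I ∨ K = I
K ∨ P = K
I ∨ K = I
T ∨ D = D
K ∧ X = K
D ∧ K = K
I ∧ K = K
N ∧ K = K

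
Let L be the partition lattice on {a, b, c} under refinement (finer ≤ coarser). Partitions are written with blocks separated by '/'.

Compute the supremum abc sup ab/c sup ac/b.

abc

Common upper bounds of {abc, ab/c, ac/b}: abc.
The least among these is abc.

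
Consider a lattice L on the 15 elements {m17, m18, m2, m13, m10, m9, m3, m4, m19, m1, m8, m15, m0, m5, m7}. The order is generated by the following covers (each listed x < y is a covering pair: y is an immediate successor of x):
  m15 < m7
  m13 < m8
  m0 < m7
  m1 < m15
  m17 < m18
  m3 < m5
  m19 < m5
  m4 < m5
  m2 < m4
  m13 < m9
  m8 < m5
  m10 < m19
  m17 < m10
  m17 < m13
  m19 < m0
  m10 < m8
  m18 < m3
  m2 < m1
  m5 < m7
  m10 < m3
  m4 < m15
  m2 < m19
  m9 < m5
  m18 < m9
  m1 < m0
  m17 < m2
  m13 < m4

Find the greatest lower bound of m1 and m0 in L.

m1

Common lower bounds of {m1, m0}: m1, m17, m2.
The greatest among these is m1.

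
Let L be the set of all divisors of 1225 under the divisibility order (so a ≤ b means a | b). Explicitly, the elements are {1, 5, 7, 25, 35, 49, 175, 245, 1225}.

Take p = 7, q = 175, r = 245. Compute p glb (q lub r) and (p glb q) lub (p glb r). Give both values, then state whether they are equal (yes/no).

7; 7; yes

q lub r = 1225, so p glb (q lub r) = 7 glb 1225 = 7.
p glb q = 7 and p glb r = 7, so (p glb q) lub (p glb r) = 7 lub 7 = 7.
Equal: yes.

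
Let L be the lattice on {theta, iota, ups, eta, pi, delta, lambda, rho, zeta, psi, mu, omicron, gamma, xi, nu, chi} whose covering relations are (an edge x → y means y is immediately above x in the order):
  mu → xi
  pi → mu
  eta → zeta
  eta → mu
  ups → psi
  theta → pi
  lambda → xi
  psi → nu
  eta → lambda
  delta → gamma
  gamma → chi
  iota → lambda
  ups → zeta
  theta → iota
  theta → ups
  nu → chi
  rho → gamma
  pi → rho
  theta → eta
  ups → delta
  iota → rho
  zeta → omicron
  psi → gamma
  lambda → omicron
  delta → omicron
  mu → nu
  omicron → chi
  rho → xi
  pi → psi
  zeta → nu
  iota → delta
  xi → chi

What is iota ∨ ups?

delta

Common upper bounds of {iota, ups}: chi, delta, gamma, omicron.
The least among these is delta.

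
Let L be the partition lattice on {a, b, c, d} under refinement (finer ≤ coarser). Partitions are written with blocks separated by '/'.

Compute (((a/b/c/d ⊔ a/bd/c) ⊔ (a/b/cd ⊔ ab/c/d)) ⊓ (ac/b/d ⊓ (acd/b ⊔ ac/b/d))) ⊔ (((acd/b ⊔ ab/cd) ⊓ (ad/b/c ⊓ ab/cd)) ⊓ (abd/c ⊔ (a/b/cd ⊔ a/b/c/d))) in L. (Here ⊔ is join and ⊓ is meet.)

ac/b/d

a/b/c/d ∨ a/bd/c = a/bd/c
a/b/cd ∨ ab/c/d = ab/cd
a/bd/c ∨ ab/cd = abcd
acd/b ∨ ac/b/d = acd/b
ac/b/d ∧ acd/b = ac/b/d
abcd ∧ ac/b/d = ac/b/d
acd/b ∨ ab/cd = abcd
ad/b/c ∧ ab/cd = a/b/c/d
abcd ∧ a/b/c/d = a/b/c/d
a/b/cd ∨ a/b/c/d = a/b/cd
abd/c ∨ a/b/cd = abcd
a/b/c/d ∧ abcd = a/b/c/d
ac/b/d ∨ a/b/c/d = ac/b/d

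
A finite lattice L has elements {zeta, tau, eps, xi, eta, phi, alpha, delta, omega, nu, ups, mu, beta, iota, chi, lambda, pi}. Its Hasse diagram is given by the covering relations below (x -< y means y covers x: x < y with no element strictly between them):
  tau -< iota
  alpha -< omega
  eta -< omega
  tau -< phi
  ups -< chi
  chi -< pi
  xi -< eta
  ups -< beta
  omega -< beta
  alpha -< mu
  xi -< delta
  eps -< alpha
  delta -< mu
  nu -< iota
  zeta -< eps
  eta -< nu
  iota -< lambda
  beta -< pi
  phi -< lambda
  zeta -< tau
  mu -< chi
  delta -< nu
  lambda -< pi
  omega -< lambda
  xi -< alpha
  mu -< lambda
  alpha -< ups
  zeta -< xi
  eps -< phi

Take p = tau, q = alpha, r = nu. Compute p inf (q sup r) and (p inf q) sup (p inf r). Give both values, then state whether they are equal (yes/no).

tau; zeta; no

q sup r = lambda, so p inf (q sup r) = tau inf lambda = tau.
p inf q = zeta and p inf r = zeta, so (p inf q) sup (p inf r) = zeta sup zeta = zeta.
Equal: no.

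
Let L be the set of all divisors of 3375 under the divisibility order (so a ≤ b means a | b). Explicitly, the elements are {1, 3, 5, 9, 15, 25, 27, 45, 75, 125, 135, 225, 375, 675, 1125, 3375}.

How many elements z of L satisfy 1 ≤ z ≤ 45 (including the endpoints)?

The interval [1, 45] = {1, 15, 3, 45, 5, 9}, which has 6 elements.

6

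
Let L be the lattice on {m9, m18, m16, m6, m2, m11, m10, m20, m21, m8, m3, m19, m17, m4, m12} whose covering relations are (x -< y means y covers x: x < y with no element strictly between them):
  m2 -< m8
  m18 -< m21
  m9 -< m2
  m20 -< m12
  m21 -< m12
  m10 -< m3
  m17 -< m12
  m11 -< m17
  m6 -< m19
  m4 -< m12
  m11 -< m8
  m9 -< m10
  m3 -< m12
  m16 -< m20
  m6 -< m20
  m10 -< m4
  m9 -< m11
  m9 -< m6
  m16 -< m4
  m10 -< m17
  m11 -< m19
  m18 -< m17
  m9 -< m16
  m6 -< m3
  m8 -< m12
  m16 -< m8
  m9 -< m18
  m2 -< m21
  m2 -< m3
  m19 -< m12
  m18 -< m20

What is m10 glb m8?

Common lower bounds of {m10, m8}: m9.
The greatest among these is m9.

m9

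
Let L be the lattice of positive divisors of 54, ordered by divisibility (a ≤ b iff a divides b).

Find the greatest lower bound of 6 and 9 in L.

3

In the divisibility order, the meet is the greatest common divisor: gcd(6, 9) = 3.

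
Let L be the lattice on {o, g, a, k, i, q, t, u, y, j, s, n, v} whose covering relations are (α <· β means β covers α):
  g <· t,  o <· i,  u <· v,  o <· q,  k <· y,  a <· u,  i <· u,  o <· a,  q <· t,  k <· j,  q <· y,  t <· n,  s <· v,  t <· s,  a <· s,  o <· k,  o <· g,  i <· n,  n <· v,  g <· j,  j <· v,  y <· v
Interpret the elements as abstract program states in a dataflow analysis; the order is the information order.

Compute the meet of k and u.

Common lower bounds of {k, u}: o.
The greatest among these is o.

o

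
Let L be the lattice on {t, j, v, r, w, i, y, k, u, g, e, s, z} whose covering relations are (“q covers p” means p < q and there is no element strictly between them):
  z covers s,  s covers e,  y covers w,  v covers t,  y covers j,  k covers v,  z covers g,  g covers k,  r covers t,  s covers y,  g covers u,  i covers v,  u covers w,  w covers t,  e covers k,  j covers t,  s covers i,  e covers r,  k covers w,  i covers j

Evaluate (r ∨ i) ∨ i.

s

r ∨ i = s
s ∨ i = s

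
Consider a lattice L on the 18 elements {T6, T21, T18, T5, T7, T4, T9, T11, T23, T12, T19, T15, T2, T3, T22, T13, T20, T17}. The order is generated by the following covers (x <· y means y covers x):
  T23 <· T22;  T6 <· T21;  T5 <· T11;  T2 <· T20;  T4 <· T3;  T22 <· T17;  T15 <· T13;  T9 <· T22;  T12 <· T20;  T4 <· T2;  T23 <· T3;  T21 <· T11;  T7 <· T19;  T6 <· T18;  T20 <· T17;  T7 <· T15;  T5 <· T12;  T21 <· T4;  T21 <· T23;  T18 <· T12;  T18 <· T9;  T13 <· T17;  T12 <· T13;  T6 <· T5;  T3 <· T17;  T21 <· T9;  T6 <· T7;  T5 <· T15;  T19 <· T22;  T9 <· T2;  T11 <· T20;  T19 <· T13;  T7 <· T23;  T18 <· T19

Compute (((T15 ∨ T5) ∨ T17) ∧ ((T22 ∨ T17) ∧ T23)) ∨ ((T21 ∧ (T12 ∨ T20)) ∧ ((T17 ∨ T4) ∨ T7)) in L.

T15 ∨ T5 = T15
T15 ∨ T17 = T17
T22 ∨ T17 = T17
T17 ∧ T23 = T23
T17 ∧ T23 = T23
T12 ∨ T20 = T20
T21 ∧ T20 = T21
T17 ∨ T4 = T17
T17 ∨ T7 = T17
T21 ∧ T17 = T21
T23 ∨ T21 = T23

T23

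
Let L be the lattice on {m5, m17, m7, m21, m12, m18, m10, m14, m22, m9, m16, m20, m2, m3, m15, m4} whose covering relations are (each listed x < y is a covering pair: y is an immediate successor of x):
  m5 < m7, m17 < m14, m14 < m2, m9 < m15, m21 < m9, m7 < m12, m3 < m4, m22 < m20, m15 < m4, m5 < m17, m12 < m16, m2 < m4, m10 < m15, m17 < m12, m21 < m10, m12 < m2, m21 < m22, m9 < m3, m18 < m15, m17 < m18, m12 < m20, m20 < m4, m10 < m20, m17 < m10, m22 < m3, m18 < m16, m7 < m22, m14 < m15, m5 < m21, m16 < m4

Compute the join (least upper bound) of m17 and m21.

m10

Common upper bounds of {m17, m21}: m10, m15, m20, m4.
The least among these is m10.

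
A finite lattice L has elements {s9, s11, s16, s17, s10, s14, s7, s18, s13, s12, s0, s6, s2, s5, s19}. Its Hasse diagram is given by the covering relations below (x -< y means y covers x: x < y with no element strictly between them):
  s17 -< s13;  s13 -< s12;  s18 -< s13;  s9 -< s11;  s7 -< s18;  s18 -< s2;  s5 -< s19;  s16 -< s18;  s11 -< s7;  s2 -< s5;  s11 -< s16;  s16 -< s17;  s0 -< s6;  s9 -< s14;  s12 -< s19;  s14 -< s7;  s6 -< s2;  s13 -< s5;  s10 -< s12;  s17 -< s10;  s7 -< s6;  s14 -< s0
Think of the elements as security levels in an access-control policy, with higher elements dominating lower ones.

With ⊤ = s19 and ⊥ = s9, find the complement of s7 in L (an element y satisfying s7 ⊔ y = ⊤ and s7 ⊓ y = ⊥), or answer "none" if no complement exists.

none

For every candidate y, either s7 ∨ y ≠ s19 or s7 ∧ y ≠ s9; no complement exists.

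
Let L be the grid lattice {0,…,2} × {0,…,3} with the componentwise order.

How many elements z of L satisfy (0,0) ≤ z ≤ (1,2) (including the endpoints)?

The interval [(0,0), (1,2)] = {(0,0), (0,1), (0,2), (1,0), (1,1), (1,2)}, which has 6 elements.

6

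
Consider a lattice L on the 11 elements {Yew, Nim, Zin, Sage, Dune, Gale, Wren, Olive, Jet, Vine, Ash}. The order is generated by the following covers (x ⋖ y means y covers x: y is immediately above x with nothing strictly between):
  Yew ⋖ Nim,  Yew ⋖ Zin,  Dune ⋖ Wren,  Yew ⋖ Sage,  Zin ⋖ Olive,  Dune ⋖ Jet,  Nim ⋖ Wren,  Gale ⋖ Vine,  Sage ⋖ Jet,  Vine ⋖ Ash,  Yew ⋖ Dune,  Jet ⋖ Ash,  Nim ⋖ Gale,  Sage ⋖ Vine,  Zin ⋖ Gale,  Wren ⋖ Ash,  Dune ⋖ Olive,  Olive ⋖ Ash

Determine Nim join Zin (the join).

Common upper bounds of {Nim, Zin}: Ash, Gale, Vine.
The least among these is Gale.

Gale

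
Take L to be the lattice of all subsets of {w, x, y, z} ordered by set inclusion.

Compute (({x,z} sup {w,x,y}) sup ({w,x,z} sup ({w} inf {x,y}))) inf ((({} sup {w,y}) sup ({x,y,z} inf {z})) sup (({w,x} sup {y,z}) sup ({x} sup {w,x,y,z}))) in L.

{x,z} ∨ {w,x,y} = {w,x,y,z}
{w} ∧ {x,y} = {}
{w,x,z} ∨ {} = {w,x,z}
{w,x,y,z} ∨ {w,x,z} = {w,x,y,z}
{} ∨ {w,y} = {w,y}
{x,y,z} ∧ {z} = {z}
{w,y} ∨ {z} = {w,y,z}
{w,x} ∨ {y,z} = {w,x,y,z}
{x} ∨ {w,x,y,z} = {w,x,y,z}
{w,x,y,z} ∨ {w,x,y,z} = {w,x,y,z}
{w,y,z} ∨ {w,x,y,z} = {w,x,y,z}
{w,x,y,z} ∧ {w,x,y,z} = {w,x,y,z}

{w,x,y,z}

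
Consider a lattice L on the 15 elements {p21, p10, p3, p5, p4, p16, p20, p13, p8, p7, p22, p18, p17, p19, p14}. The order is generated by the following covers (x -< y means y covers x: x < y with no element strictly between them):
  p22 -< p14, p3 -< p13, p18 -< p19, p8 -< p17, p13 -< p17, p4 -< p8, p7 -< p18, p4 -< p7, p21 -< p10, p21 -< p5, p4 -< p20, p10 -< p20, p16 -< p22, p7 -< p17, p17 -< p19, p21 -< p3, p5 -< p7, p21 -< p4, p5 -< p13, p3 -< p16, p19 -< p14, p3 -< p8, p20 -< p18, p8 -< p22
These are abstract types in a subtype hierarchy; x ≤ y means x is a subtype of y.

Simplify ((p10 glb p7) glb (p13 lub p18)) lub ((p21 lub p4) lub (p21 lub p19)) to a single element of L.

p10 ∧ p7 = p21
p13 ∨ p18 = p19
p21 ∧ p19 = p21
p21 ∨ p4 = p4
p21 ∨ p19 = p19
p4 ∨ p19 = p19
p21 ∨ p19 = p19

p19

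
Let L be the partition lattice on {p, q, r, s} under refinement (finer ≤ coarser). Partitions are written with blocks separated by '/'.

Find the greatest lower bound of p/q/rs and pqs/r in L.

The meet (common refinement) of p/q/rs and pqs/r intersects blocks pairwise, giving p/q/r/s.

p/q/r/s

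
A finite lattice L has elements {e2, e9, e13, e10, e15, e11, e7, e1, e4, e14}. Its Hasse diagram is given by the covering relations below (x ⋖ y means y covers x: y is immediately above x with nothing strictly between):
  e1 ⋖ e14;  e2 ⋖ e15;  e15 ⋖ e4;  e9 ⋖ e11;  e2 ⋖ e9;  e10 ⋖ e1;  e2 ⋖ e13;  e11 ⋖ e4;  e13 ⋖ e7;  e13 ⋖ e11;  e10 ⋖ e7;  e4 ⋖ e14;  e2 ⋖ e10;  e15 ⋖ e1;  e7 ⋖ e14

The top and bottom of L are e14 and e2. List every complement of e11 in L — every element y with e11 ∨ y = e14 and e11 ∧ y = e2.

Need y with e11 ∨ y = e14 and e11 ∧ y = e2.
Checking each element gives: e1, e10.

e1, e10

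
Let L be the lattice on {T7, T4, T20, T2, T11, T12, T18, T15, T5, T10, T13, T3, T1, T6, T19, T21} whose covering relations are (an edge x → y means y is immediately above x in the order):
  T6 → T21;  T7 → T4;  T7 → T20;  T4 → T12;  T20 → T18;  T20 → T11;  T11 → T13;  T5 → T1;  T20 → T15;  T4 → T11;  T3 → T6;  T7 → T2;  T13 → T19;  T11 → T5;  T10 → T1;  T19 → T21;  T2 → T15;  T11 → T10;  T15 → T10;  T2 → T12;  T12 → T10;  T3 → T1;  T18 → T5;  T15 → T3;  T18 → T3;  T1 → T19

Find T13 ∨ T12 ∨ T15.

T19

Common upper bounds of {T13, T12, T15}: T19, T21.
The least among these is T19.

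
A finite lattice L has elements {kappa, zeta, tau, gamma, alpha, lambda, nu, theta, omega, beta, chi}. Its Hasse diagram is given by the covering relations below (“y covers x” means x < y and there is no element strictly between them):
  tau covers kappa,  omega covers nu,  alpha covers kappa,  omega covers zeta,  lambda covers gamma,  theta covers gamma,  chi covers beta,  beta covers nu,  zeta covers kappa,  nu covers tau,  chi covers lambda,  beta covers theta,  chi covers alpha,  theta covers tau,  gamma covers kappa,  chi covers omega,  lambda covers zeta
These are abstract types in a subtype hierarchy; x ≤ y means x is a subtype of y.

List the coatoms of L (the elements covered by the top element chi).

The coatoms are exactly the elements covered by chi: alpha, beta, lambda, omega.

alpha, beta, lambda, omega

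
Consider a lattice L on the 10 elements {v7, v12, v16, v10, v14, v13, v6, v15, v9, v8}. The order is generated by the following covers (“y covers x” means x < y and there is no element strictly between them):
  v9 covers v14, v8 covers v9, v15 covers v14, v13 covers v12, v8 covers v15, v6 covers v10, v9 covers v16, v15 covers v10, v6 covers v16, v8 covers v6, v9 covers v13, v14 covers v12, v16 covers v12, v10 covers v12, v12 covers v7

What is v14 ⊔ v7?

Common upper bounds of {v14, v7}: v14, v15, v8, v9.
The least among these is v14.

v14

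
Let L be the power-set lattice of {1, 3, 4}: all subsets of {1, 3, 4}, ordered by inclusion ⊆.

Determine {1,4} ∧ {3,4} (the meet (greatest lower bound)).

{4}

Under ⊆, meet is intersection: {1,4} ∩ {3,4} = {4}.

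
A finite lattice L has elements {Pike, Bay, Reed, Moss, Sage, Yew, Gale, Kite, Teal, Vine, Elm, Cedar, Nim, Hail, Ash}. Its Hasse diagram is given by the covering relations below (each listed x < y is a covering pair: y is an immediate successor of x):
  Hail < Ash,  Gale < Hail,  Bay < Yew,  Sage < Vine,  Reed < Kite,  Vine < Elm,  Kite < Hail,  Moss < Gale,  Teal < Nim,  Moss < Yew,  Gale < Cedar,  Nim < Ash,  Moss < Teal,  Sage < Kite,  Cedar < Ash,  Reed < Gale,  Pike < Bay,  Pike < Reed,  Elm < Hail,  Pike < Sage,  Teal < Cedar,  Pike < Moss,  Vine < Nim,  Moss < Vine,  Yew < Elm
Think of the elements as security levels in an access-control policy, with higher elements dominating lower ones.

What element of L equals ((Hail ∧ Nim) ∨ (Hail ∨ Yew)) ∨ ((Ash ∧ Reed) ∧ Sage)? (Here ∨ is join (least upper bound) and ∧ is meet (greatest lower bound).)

Hail ∧ Nim = Vine
Hail ∨ Yew = Hail
Vine ∨ Hail = Hail
Ash ∧ Reed = Reed
Reed ∧ Sage = Pike
Hail ∨ Pike = Hail

Hail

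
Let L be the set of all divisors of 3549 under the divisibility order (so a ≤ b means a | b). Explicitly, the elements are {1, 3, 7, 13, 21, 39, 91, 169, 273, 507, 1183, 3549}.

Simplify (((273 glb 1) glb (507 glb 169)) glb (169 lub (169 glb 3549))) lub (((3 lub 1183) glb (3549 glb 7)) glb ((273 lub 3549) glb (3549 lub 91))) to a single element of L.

7

273 ∧ 1 = 1
507 ∧ 169 = 169
1 ∧ 169 = 1
169 ∧ 3549 = 169
169 ∨ 169 = 169
1 ∧ 169 = 1
3 ∨ 1183 = 3549
3549 ∧ 7 = 7
3549 ∧ 7 = 7
273 ∨ 3549 = 3549
3549 ∨ 91 = 3549
3549 ∧ 3549 = 3549
7 ∧ 3549 = 7
1 ∨ 7 = 7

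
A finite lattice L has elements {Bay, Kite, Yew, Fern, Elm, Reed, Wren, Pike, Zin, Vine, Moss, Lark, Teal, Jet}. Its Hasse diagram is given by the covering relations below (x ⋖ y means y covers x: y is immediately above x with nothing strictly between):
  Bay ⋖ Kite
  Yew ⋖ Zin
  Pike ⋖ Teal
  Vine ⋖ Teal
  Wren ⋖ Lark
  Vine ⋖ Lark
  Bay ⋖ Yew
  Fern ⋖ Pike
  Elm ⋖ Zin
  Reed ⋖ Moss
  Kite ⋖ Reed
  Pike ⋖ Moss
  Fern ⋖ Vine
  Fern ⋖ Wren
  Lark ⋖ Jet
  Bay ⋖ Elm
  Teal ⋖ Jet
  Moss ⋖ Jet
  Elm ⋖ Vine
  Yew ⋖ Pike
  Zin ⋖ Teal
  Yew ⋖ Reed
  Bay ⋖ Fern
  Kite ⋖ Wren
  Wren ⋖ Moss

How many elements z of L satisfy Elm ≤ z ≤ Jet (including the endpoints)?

6

The interval [Elm, Jet] = {Elm, Jet, Lark, Teal, Vine, Zin}, which has 6 elements.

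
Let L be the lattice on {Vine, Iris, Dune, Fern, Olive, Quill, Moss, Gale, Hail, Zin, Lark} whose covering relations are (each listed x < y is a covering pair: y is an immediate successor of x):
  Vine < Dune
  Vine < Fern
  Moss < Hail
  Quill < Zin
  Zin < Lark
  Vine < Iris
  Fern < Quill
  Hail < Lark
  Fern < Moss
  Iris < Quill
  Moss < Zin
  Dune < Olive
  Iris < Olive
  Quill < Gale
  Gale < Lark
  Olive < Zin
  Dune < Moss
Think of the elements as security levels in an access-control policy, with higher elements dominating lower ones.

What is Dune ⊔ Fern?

Moss

Common upper bounds of {Dune, Fern}: Hail, Lark, Moss, Zin.
The least among these is Moss.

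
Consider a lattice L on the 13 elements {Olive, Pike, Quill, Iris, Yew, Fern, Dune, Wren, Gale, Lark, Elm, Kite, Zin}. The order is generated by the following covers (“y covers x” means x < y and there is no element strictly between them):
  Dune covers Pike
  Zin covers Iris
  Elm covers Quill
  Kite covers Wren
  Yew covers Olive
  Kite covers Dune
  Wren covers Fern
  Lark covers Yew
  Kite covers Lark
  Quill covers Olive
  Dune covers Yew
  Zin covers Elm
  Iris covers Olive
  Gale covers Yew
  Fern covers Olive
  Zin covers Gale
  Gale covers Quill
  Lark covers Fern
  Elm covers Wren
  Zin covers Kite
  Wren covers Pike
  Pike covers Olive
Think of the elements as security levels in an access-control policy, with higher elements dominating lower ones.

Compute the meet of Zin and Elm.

Common lower bounds of {Zin, Elm}: Elm, Fern, Olive, Pike, Quill, Wren.
The greatest among these is Elm.

Elm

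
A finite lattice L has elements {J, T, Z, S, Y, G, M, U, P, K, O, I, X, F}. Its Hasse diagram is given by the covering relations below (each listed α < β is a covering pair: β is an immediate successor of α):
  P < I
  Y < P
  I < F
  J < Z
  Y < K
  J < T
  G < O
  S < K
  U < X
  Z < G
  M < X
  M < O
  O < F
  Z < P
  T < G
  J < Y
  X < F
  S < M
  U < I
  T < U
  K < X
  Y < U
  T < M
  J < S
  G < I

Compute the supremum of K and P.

Common upper bounds of {K, P}: F.
The least among these is F.

F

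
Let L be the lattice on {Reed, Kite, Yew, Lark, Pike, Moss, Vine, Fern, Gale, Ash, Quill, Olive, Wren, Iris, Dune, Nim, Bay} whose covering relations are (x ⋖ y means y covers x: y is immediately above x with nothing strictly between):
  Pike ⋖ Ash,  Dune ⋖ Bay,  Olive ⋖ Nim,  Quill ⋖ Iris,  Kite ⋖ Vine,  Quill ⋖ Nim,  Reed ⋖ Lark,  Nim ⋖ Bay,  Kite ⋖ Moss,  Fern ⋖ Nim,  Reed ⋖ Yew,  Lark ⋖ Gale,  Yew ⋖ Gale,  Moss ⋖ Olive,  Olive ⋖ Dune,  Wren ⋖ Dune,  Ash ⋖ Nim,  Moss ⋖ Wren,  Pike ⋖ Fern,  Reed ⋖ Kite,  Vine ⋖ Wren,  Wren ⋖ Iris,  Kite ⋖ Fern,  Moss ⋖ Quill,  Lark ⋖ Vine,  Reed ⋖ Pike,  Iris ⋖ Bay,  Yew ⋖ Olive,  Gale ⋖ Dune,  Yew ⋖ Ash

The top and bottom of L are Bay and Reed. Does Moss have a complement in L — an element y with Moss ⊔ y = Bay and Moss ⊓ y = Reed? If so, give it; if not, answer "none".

For every candidate y, either Moss ∨ y ≠ Bay or Moss ∧ y ≠ Reed; no complement exists.

none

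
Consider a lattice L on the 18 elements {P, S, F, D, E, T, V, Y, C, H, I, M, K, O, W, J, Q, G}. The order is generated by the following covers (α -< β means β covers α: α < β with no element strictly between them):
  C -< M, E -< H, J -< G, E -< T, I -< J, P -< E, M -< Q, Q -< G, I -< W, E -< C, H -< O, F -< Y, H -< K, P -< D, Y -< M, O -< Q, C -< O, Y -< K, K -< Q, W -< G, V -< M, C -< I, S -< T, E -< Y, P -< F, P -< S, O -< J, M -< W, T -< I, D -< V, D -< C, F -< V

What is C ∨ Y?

M

Common upper bounds of {C, Y}: G, M, Q, W.
The least among these is M.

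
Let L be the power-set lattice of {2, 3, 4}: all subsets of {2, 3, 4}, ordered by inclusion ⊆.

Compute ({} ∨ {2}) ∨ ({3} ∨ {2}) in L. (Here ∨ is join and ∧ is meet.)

{} ∨ {2} = {2}
{3} ∨ {2} = {2,3}
{2} ∨ {2,3} = {2,3}

{2,3}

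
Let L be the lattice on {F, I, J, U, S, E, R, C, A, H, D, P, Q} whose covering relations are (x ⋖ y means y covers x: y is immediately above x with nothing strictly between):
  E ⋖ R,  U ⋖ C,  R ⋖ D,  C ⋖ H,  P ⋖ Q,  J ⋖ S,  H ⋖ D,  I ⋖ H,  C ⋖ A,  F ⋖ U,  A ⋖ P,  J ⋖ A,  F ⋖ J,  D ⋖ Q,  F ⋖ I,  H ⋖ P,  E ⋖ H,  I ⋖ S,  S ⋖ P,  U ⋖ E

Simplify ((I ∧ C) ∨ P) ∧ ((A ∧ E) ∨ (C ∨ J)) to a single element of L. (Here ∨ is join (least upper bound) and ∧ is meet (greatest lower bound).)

I ∧ C = F
F ∨ P = P
A ∧ E = U
C ∨ J = A
U ∨ A = A
P ∧ A = A

A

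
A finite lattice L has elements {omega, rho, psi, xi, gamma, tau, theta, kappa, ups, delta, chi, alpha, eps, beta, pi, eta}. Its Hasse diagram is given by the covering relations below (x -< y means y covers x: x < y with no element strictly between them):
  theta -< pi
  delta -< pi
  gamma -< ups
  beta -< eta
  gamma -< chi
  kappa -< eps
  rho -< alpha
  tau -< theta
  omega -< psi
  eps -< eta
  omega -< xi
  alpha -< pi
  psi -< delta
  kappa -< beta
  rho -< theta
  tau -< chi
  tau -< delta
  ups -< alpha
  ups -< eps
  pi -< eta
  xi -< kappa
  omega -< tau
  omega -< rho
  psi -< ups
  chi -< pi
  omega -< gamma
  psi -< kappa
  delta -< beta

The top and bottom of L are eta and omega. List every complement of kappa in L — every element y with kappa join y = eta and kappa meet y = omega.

Need y with kappa ∨ y = eta and kappa ∧ y = omega.
Checking each element gives: chi, rho, theta.

chi, rho, theta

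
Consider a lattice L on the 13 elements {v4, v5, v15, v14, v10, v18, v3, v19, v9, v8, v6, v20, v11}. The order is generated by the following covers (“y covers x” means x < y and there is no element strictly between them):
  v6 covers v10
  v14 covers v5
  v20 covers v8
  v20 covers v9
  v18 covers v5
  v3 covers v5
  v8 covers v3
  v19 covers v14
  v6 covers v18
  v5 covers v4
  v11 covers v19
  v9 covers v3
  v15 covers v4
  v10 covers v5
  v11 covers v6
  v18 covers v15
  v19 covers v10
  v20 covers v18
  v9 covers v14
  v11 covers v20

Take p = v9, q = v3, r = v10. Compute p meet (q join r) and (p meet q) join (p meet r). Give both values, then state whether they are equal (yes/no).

v9; v3; no

q join r = v11, so p meet (q join r) = v9 meet v11 = v9.
p meet q = v3 and p meet r = v5, so (p meet q) join (p meet r) = v3 join v5 = v3.
Equal: no.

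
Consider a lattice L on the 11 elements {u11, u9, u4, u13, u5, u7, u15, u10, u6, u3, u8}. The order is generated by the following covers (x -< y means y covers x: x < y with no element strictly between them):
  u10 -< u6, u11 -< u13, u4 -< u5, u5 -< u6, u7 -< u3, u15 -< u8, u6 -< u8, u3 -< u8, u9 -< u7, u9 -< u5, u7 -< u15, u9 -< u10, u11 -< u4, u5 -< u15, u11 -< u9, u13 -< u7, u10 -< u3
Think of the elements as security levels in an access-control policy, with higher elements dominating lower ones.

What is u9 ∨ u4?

u5

Common upper bounds of {u9, u4}: u15, u5, u6, u8.
The least among these is u5.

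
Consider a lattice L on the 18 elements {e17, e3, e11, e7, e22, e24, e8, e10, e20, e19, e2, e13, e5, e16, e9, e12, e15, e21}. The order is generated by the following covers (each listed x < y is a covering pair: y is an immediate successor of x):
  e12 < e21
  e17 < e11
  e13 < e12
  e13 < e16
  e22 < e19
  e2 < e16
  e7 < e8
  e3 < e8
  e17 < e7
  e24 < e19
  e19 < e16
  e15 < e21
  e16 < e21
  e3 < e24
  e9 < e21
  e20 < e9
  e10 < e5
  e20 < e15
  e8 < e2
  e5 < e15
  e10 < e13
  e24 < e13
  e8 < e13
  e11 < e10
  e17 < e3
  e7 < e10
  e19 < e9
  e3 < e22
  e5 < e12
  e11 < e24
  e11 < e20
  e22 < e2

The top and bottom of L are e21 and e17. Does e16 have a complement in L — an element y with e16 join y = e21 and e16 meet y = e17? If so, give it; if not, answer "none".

For every candidate y, either e16 ∨ y ≠ e21 or e16 ∧ y ≠ e17; no complement exists.

none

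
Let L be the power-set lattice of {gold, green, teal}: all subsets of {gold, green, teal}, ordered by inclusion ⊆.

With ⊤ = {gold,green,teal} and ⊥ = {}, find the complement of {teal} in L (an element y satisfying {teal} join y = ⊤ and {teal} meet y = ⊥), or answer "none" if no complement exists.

{gold,green}

Need y with {teal} ∨ y = {gold,green,teal} and {teal} ∧ y = {}.
Checking each element gives: {gold,green}.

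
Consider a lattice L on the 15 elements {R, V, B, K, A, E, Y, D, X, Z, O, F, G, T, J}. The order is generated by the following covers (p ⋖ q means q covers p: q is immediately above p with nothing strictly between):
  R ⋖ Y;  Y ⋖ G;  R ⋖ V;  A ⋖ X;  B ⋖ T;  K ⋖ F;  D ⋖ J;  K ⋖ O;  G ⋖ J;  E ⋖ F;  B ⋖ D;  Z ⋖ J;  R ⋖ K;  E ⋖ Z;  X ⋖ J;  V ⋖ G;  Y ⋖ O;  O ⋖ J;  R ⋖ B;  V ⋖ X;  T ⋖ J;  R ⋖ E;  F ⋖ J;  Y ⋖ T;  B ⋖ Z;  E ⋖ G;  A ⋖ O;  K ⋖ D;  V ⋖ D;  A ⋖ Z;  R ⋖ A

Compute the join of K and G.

Common upper bounds of {K, G}: J.
The least among these is J.

J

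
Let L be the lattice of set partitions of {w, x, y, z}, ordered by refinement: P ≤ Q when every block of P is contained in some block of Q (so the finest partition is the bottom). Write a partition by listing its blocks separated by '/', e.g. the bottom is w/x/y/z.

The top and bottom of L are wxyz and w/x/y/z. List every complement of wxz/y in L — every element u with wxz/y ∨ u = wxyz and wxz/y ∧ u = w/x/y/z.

w/x/yz, w/xy/z, wy/x/z

Need u with wxz/y ∨ u = wxyz and wxz/y ∧ u = w/x/y/z.
Checking each element gives: w/x/yz, w/xy/z, wy/x/z.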